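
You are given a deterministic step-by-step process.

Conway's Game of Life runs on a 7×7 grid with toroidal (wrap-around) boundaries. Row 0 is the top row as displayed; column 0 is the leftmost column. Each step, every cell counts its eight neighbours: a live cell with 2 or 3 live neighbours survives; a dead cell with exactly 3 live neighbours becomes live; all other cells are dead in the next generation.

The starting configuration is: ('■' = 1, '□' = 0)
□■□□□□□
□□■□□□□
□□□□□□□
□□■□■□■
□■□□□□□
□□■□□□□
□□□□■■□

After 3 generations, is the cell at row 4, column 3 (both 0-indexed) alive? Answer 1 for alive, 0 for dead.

1

k=0  □■□□□□□
□□■□□□□
□□□□□□□
□□■□■□■
□■□□□□□
□□■□□□□
□□□□■■□
k=1  □□□□□□□
□□□□□□□
□□□■□□□
□□□□□□□
□■■■□□□
□□□□□□□
□□□□□□□
k=2  □□□□□□□
□□□□□□□
□□□□□□□
□□□■□□□
□□■□□□□
□□■□□□□
□□□□□□□
k=3  □□□□□□□
□□□□□□□
□□□□□□□
□□□□□□□
□□■■□□□
□□□□□□□
□□□□□□□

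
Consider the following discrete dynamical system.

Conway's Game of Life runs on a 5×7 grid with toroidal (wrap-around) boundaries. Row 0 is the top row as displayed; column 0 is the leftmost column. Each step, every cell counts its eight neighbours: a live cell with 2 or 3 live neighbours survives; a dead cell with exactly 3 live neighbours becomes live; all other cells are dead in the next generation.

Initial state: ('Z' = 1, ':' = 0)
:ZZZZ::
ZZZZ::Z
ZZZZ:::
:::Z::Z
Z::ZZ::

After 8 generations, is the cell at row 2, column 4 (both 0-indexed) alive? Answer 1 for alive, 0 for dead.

0

0) :ZZZZ::
ZZZZ::Z
ZZZZ:::
:::Z::Z
Z::ZZ::
1) :::::ZZ
::::::Z
::::Z::
::::::Z
ZZ:::Z:
2) :::::Z:
::::::Z
:::::Z:
Z::::ZZ
Z::::Z:
3) :::::Z:
:::::ZZ
Z::::Z:
Z:::ZZ:
Z:::ZZ:
4) :::::::
::::ZZ:
Z::::::
ZZ:::::
:::::::
5) :::::::
:::::::
ZZ::::Z
ZZ:::::
:::::::
6) :::::::
Z::::::
:Z::::Z
:Z::::Z
:::::::
7) :::::::
Z::::::
:Z::::Z
:::::::
:::::::
8) :::::::
Z::::::
Z::::::
:::::::
:::::::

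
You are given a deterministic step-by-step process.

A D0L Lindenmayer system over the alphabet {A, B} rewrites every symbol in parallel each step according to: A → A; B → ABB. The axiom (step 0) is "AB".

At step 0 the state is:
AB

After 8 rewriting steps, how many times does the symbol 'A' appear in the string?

256

step 0: AB
step 1: AABB
step 2: AAABBABB
step 3: AAAABBABBAABBABB
step 4: AAAAABBABBAABBABBAAABBABBAABBABB
step 5: AAAAAABBABBAABBABBAAABBABBAABBABBAAAABBABBAABBABBAAABBABBAABBABB
step 6: AAAAAAABBABBAABBABBAAABBABBAABBABBAAAABBABBAABBABBAAABBABB…BBABBAABBABBAAABBABBAABBABBAAAABBABBAABBABBAAABBABBAABBABB  (len 128)
step 7: AAAAAAAABBABBAABBABBAAABBABBAABBABBAAAABBABBAABBABBAAABBAB…BBABBAABBABBAAABBABBAABBABBAAAABBABBAABBABBAAABBABBAABBABB  (len 256)
step 8: AAAAAAAAABBABBAABBABBAAABBABBAABBABBAAAABBABBAABBABBAAABBA…BBABBAABBABBAAABBABBAABBABBAAAABBABBAABBABBAAABBABBAABBABB  (len 512)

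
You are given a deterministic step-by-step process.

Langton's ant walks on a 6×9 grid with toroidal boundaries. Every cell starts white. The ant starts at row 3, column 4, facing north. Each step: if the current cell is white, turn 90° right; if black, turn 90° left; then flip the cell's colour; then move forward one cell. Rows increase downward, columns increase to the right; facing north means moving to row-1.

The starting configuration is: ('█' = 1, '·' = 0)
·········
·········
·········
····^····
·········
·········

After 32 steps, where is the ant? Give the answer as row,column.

0) ·········
·········
·········
····^····
·········
·········
1) ·········
·········
·········
····█>···
·········
·········
2) ·········
·········
·········
····██···
·····v···
·········
3) ·········
·········
·········
····██···
····<█···
·········
4) ·········
·········
·········
····^█···
····██···
·········
5) ·········
·········
·········
···<·█···
····██···
·········
6) ·········
·········
···^·····
···█·█···
····██···
·········
7) ·········
·········
···█>····
···█·█···
····██···
·········
8) ·········
·········
···██····
···█v█···
····██···
·········
9) ·········
·········
···██····
···<██···
····██···
·········
10) ·········
·········
···██····
····██···
···v██···
·········
11) ·········
·········
···██····
····██···
··<███···
·········
12) ·········
·········
···██····
··^·██···
··████···
·········
13) ·········
·········
···██····
··█>██···
··████···
·········
14) ·········
·········
···██····
··████···
··█v██···
·········
15) ·········
·········
···██····
··████···
··█·>█···
·········
16) ·········
·········
···██····
··██^█···
··█··█···
·········
17) ·········
·········
···██····
··█<·█···
··█··█···
·········
18) ·········
·········
···██····
··█··█···
··█v·█···
·········
19) ·········
·········
···██····
··█··█···
··<█·█···
·········
20) ·········
·········
···██····
··█··█···
···█·█···
··v······
21) ·········
·········
···██····
··█··█···
···█·█···
·<█······
22) ·········
·········
···██····
··█··█···
·^·█·█···
·██······
23) ·········
·········
···██····
··█··█···
·█>█·█···
·██······
24) ·········
·········
···██····
··█··█···
·███·█···
·█v······
25) ·········
·········
···██····
··█··█···
·███·█···
·█·>·····
26) ···v·····
·········
···██····
··█··█···
·███·█···
·█·█·····
27) ··<█·····
·········
···██····
··█··█···
·███·█···
·█·█·····
28) ··██·····
·········
···██····
··█··█···
·███·█···
·█^█·····
29) ··██·····
·········
···██····
··█··█···
·███·█···
·██>·····
30) ··██·····
·········
···██····
··█··█···
·██^·█···
·██······
31) ··██·····
·········
···██····
··█··█···
·█<··█···
·██······
32) ··██·····
·········
···██····
··█··█···
·█···█···
·█v······

5,2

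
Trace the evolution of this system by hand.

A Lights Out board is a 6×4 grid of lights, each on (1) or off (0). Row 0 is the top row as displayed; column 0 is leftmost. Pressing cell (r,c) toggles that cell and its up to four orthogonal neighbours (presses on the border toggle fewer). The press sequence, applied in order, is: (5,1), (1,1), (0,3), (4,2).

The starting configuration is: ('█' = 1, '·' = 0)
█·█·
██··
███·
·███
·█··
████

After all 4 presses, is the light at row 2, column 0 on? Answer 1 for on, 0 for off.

[0] █·█·
██··
███·
·███
·█··
████
[1] █·█·
██··
███·
·███
····
···█
[2] ███·
··█·
█·█·
·███
····
···█
[3] ██·█
··██
█·█·
·███
····
···█
[4] ██·█
··██
█·█·
·█·█
·███
··██

1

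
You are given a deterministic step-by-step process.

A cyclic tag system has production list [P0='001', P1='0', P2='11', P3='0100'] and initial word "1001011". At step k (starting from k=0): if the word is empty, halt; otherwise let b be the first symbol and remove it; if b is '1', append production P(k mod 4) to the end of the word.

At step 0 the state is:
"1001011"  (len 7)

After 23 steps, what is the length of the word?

10

[0] "1001011"  (len 7)
[1] "001011001"  (len 9)
[2] "01011001"  (len 8)
[3] "1011001"  (len 7)
[4] "0110010100"  (len 10)
[5] "110010100"  (len 9)
[6] "100101000"  (len 9)
[7] "0010100011"  (len 10)
[8] "010100011"  (len 9)
[9] "10100011"  (len 8)
[10] "01000110"  (len 8)
[11] "1000110"  (len 7)
[12] "0001100100"  (len 10)
[13] "001100100"  (len 9)
[14] "01100100"  (len 8)
[15] "1100100"  (len 7)
[16] "1001000100"  (len 10)
[17] "001000100001"  (len 12)
[18] "01000100001"  (len 11)
[19] "1000100001"  (len 10)
[20] "0001000010100"  (len 13)
[21] "001000010100"  (len 12)
[22] "01000010100"  (len 11)
[23] "1000010100"  (len 10)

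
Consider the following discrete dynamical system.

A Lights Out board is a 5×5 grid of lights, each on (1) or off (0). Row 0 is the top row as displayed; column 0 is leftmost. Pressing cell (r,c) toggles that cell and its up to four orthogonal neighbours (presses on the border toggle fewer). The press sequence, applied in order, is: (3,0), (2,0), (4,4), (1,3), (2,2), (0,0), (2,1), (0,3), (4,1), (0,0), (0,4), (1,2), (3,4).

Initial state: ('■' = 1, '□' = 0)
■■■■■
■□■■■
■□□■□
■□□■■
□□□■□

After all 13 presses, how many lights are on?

15

[0] ■■■■■
■□■■■
■□□■□
■□□■■
□□□■□
[1] ■■■■■
■□■■■
□□□■□
□■□■■
■□□■□
[2] ■■■■■
□□■■■
■■□■□
■■□■■
■□□■□
[3] ■■■■■
□□■■■
■■□■□
■■□■□
■□□□■
[4] ■■■□■
□□□□□
■■□□□
■■□■□
■□□□■
[5] ■■■□■
□□■□□
■□■■□
■■■■□
■□□□■
[6] □□■□■
■□■□□
■□■■□
■■■■□
■□□□■
[7] □□■□■
■■■□□
□■□■□
■□■■□
■□□□■
[8] □□□■□
■■■■□
□■□■□
■□■■□
■□□□■
[9] □□□■□
■■■■□
□■□■□
■■■■□
□■■□■
[10] ■■□■□
□■■■□
□■□■□
■■■■□
□■■□■
[11] ■■□□■
□■■■■
□■□■□
■■■■□
□■■□■
[12] ■■■□■
□□□□■
□■■■□
■■■■□
□■■□■
[13] ■■■□■
□□□□■
□■■■■
■■■□■
□■■□□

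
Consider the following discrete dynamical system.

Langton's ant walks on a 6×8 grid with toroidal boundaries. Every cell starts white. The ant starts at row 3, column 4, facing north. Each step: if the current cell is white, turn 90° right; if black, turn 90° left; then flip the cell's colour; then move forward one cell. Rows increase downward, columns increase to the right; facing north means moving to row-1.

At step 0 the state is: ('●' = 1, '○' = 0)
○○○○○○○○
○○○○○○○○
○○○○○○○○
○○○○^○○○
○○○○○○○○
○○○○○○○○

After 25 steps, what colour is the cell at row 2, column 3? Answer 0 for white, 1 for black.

1

step 0: ○○○○○○○○
○○○○○○○○
○○○○○○○○
○○○○^○○○
○○○○○○○○
○○○○○○○○
step 1: ○○○○○○○○
○○○○○○○○
○○○○○○○○
○○○○●>○○
○○○○○○○○
○○○○○○○○
step 2: ○○○○○○○○
○○○○○○○○
○○○○○○○○
○○○○●●○○
○○○○○v○○
○○○○○○○○
step 3: ○○○○○○○○
○○○○○○○○
○○○○○○○○
○○○○●●○○
○○○○<●○○
○○○○○○○○
step 4: ○○○○○○○○
○○○○○○○○
○○○○○○○○
○○○○^●○○
○○○○●●○○
○○○○○○○○
step 5: ○○○○○○○○
○○○○○○○○
○○○○○○○○
○○○<○●○○
○○○○●●○○
○○○○○○○○
step 6: ○○○○○○○○
○○○○○○○○
○○○^○○○○
○○○●○●○○
○○○○●●○○
○○○○○○○○
step 7: ○○○○○○○○
○○○○○○○○
○○○●>○○○
○○○●○●○○
○○○○●●○○
○○○○○○○○
step 8: ○○○○○○○○
○○○○○○○○
○○○●●○○○
○○○●v●○○
○○○○●●○○
○○○○○○○○
step 9: ○○○○○○○○
○○○○○○○○
○○○●●○○○
○○○<●●○○
○○○○●●○○
○○○○○○○○
step 10: ○○○○○○○○
○○○○○○○○
○○○●●○○○
○○○○●●○○
○○○v●●○○
○○○○○○○○
step 11: ○○○○○○○○
○○○○○○○○
○○○●●○○○
○○○○●●○○
○○<●●●○○
○○○○○○○○
step 12: ○○○○○○○○
○○○○○○○○
○○○●●○○○
○○^○●●○○
○○●●●●○○
○○○○○○○○
step 13: ○○○○○○○○
○○○○○○○○
○○○●●○○○
○○●>●●○○
○○●●●●○○
○○○○○○○○
step 14: ○○○○○○○○
○○○○○○○○
○○○●●○○○
○○●●●●○○
○○●v●●○○
○○○○○○○○
step 15: ○○○○○○○○
○○○○○○○○
○○○●●○○○
○○●●●●○○
○○●○>●○○
○○○○○○○○
step 16: ○○○○○○○○
○○○○○○○○
○○○●●○○○
○○●●^●○○
○○●○○●○○
○○○○○○○○
step 17: ○○○○○○○○
○○○○○○○○
○○○●●○○○
○○●<○●○○
○○●○○●○○
○○○○○○○○
step 18: ○○○○○○○○
○○○○○○○○
○○○●●○○○
○○●○○●○○
○○●v○●○○
○○○○○○○○
step 19: ○○○○○○○○
○○○○○○○○
○○○●●○○○
○○●○○●○○
○○<●○●○○
○○○○○○○○
step 20: ○○○○○○○○
○○○○○○○○
○○○●●○○○
○○●○○●○○
○○○●○●○○
○○v○○○○○
step 21: ○○○○○○○○
○○○○○○○○
○○○●●○○○
○○●○○●○○
○○○●○●○○
○<●○○○○○
step 22: ○○○○○○○○
○○○○○○○○
○○○●●○○○
○○●○○●○○
○^○●○●○○
○●●○○○○○
step 23: ○○○○○○○○
○○○○○○○○
○○○●●○○○
○○●○○●○○
○●>●○●○○
○●●○○○○○
step 24: ○○○○○○○○
○○○○○○○○
○○○●●○○○
○○●○○●○○
○●●●○●○○
○●v○○○○○
step 25: ○○○○○○○○
○○○○○○○○
○○○●●○○○
○○●○○●○○
○●●●○●○○
○●○>○○○○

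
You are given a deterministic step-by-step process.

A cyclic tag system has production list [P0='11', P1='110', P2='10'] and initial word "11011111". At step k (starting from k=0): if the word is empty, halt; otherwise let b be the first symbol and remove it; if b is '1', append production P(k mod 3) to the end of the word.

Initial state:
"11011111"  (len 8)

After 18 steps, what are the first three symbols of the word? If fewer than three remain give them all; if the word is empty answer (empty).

101

0) "11011111"  (len 8)
1) "101111111"  (len 9)
2) "01111111110"  (len 11)
3) "1111111110"  (len 10)
4) "11111111011"  (len 11)
5) "1111111011110"  (len 13)
6) "11111101111010"  (len 14)
7) "111110111101011"  (len 15)
8) "11110111101011110"  (len 17)
9) "111011110101111010"  (len 18)
10) "1101111010111101011"  (len 19)
11) "101111010111101011110"  (len 21)
12) "0111101011110101111010"  (len 22)
13) "111101011110101111010"  (len 21)
14) "11101011110101111010110"  (len 23)
15) "110101111010111101011010"  (len 24)
16) "1010111101011110101101011"  (len 25)
17) "010111101011110101101011110"  (len 27)
18) "10111101011110101101011110"  (len 26)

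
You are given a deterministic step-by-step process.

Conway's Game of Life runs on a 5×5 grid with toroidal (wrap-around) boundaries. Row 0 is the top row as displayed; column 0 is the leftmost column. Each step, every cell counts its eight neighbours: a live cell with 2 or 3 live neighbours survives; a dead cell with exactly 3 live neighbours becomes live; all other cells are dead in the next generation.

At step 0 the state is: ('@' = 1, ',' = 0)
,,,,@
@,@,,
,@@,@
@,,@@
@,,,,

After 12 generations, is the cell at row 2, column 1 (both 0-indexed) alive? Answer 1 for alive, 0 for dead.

1

t=0: ,,,,@
@,@,,
,@@,@
@,,@@
@,,,,
t=1: @@,,@
@,@,@
,,@,,
,,@@,
@,,@,
t=2: ,,@,,
,,@,@
,,@,@
,@@@@
@,,@,
t=3: ,@@,@
,@@,,
,,,,@
,@,,,
@,,,,
t=4: ,,@@,
,@@,,
@@@,,
@,,,,
@,@,,
t=5: ,,,@,
@,,,,
@,@,,
@,@,@
,,@@@
t=6: ,,@@,
,@,,@
@,,@,
@,@,,
@@@,,
t=7: ,,,@@
@@,,@
@,@@,
@,@@,
@,,,@
t=8: ,@,@,
,@,,,
,,,,,
@,@,,
@@@,,
t=9: ,,,,,
,,@,,
,@,,,
@,@,,
@,,@@
t=10: ,,,@@
,,,,,
,@@,,
@,@@,
@@,@@
t=11: ,,@@,
,,@@,
,@@@,
,,,,,
,@,,,
t=12: ,@,@,
,,,,@
,@,@,
,@,,,
,,@,,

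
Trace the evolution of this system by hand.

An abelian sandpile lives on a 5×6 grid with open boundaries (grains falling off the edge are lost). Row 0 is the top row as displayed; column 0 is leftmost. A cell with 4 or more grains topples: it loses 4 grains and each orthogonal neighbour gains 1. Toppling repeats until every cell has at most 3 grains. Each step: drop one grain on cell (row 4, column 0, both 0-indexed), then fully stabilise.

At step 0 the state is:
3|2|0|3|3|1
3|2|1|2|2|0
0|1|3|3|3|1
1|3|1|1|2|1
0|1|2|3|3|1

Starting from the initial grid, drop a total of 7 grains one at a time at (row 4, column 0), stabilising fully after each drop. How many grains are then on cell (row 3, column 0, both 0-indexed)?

k=0  3|2|0|3|3|1
3|2|1|2|2|0
0|1|3|3|3|1
1|3|1|1|2|1
0|1|2|3|3|1
k=1  3|2|0|3|3|1
3|2|1|2|2|0
0|1|3|3|3|1
1|3|1|1|2|1
1|1|2|3|3|1
k=2  3|2|0|3|3|1
3|2|1|2|2|0
0|1|3|3|3|1
1|3|1|1|2|1
2|1|2|3|3|1
k=3  3|2|0|3|3|1
3|2|1|2|2|0
0|1|3|3|3|1
1|3|1|1|2|1
3|1|2|3|3|1
k=4  3|2|0|3|3|1
3|2|1|2|2|0
0|1|3|3|3|1
2|3|1|1|2|1
0|2|2|3|3|1
k=5  3|2|0|3|3|1
3|2|1|2|2|0
0|1|3|3|3|1
2|3|1|1|2|1
1|2|2|3|3|1
k=6  3|2|0|3|3|1
3|2|1|2|2|0
0|1|3|3|3|1
2|3|1|1|2|1
2|2|2|3|3|1
k=7  3|2|0|3|3|1
3|2|1|2|2|0
0|1|3|3|3|1
2|3|1|1|2|1
3|2|2|3|3|1

2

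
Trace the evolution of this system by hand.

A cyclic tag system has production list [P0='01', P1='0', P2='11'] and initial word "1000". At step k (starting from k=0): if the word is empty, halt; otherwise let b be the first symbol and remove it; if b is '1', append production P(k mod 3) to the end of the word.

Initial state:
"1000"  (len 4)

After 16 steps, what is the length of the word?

k=0  "1000"  (len 4)
k=1  "00001"  (len 5)
k=2  "0001"  (len 4)
k=3  "001"  (len 3)
k=4  "01"  (len 2)
k=5  "1"  (len 1)
k=6  "11"  (len 2)
k=7  "101"  (len 3)
k=8  "010"  (len 3)
k=9  "10"  (len 2)
k=10  "001"  (len 3)
k=11  "01"  (len 2)
k=12  "1"  (len 1)
k=13  "01"  (len 2)
k=14  "1"  (len 1)
k=15  "11"  (len 2)
k=16  "101"  (len 3)

3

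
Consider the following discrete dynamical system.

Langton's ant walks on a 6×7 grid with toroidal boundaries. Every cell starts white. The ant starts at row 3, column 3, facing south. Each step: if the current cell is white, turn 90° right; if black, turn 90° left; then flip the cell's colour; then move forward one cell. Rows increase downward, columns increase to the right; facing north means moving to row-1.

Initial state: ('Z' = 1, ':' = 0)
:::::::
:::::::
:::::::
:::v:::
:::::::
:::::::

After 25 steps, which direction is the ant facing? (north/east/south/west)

[0] :::::::
:::::::
:::::::
:::v:::
:::::::
:::::::
[1] :::::::
:::::::
:::::::
::<Z:::
:::::::
:::::::
[2] :::::::
:::::::
::^::::
::ZZ:::
:::::::
:::::::
[3] :::::::
:::::::
::Z>:::
::ZZ:::
:::::::
:::::::
[4] :::::::
:::::::
::ZZ:::
::Zv:::
:::::::
:::::::
[5] :::::::
:::::::
::ZZ:::
::Z:>::
:::::::
:::::::
[6] :::::::
:::::::
::ZZ:::
::Z:Z::
::::v::
:::::::
[7] :::::::
:::::::
::ZZ:::
::Z:Z::
:::<Z::
:::::::
[8] :::::::
:::::::
::ZZ:::
::Z^Z::
:::ZZ::
:::::::
[9] :::::::
:::::::
::ZZ:::
::ZZ>::
:::ZZ::
:::::::
[10] :::::::
:::::::
::ZZ^::
::ZZ:::
:::ZZ::
:::::::
[11] :::::::
:::::::
::ZZZ>:
::ZZ:::
:::ZZ::
:::::::
[12] :::::::
:::::::
::ZZZZ:
::ZZ:v:
:::ZZ::
:::::::
[13] :::::::
:::::::
::ZZZZ:
::ZZ<Z:
:::ZZ::
:::::::
[14] :::::::
:::::::
::ZZ^Z:
::ZZZZ:
:::ZZ::
:::::::
[15] :::::::
:::::::
::Z<:Z:
::ZZZZ:
:::ZZ::
:::::::
[16] :::::::
:::::::
::Z::Z:
::ZvZZ:
:::ZZ::
:::::::
[17] :::::::
:::::::
::Z::Z:
::Z:>Z:
:::ZZ::
:::::::
[18] :::::::
:::::::
::Z:^Z:
::Z::Z:
:::ZZ::
:::::::
[19] :::::::
:::::::
::Z:Z>:
::Z::Z:
:::ZZ::
:::::::
[20] :::::::
:::::^:
::Z:Z::
::Z::Z:
:::ZZ::
:::::::
[21] :::::::
:::::Z>
::Z:Z::
::Z::Z:
:::ZZ::
:::::::
[22] :::::::
:::::ZZ
::Z:Z:v
::Z::Z:
:::ZZ::
:::::::
[23] :::::::
:::::ZZ
::Z:Z<Z
::Z::Z:
:::ZZ::
:::::::
[24] :::::::
:::::^Z
::Z:ZZZ
::Z::Z:
:::ZZ::
:::::::
[25] :::::::
::::<:Z
::Z:ZZZ
::Z::Z:
:::ZZ::
:::::::

west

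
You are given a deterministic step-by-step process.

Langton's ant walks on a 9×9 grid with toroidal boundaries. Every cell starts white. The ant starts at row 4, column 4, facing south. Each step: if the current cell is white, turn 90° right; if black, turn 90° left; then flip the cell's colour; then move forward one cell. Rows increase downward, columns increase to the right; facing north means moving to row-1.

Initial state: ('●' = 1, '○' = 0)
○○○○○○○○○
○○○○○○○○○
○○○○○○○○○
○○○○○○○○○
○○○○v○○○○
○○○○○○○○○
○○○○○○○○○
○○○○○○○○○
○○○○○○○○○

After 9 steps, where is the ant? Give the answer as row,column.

4,5

k=0  ○○○○○○○○○
○○○○○○○○○
○○○○○○○○○
○○○○○○○○○
○○○○v○○○○
○○○○○○○○○
○○○○○○○○○
○○○○○○○○○
○○○○○○○○○
k=1  ○○○○○○○○○
○○○○○○○○○
○○○○○○○○○
○○○○○○○○○
○○○<●○○○○
○○○○○○○○○
○○○○○○○○○
○○○○○○○○○
○○○○○○○○○
k=2  ○○○○○○○○○
○○○○○○○○○
○○○○○○○○○
○○○^○○○○○
○○○●●○○○○
○○○○○○○○○
○○○○○○○○○
○○○○○○○○○
○○○○○○○○○
k=3  ○○○○○○○○○
○○○○○○○○○
○○○○○○○○○
○○○●>○○○○
○○○●●○○○○
○○○○○○○○○
○○○○○○○○○
○○○○○○○○○
○○○○○○○○○
k=4  ○○○○○○○○○
○○○○○○○○○
○○○○○○○○○
○○○●●○○○○
○○○●v○○○○
○○○○○○○○○
○○○○○○○○○
○○○○○○○○○
○○○○○○○○○
k=5  ○○○○○○○○○
○○○○○○○○○
○○○○○○○○○
○○○●●○○○○
○○○●○>○○○
○○○○○○○○○
○○○○○○○○○
○○○○○○○○○
○○○○○○○○○
k=6  ○○○○○○○○○
○○○○○○○○○
○○○○○○○○○
○○○●●○○○○
○○○●○●○○○
○○○○○v○○○
○○○○○○○○○
○○○○○○○○○
○○○○○○○○○
k=7  ○○○○○○○○○
○○○○○○○○○
○○○○○○○○○
○○○●●○○○○
○○○●○●○○○
○○○○<●○○○
○○○○○○○○○
○○○○○○○○○
○○○○○○○○○
k=8  ○○○○○○○○○
○○○○○○○○○
○○○○○○○○○
○○○●●○○○○
○○○●^●○○○
○○○○●●○○○
○○○○○○○○○
○○○○○○○○○
○○○○○○○○○
k=9  ○○○○○○○○○
○○○○○○○○○
○○○○○○○○○
○○○●●○○○○
○○○●●>○○○
○○○○●●○○○
○○○○○○○○○
○○○○○○○○○
○○○○○○○○○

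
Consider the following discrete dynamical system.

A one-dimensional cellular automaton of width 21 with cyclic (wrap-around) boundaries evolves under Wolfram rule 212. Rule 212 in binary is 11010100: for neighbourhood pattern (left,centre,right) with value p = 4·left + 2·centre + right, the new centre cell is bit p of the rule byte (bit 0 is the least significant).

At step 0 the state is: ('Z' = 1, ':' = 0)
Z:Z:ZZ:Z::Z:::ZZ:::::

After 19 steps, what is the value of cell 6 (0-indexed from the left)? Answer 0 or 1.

0) Z:Z:ZZ:Z::Z:::ZZ:::::
1) Z:Z::Z:ZZ:ZZ:::ZZ::::
2) Z:ZZ:Z::Z::ZZ:::ZZ:::
3) Z::Z:ZZ:ZZ::ZZ:::ZZ::
4) ZZ:Z::Z::ZZ::ZZ:::ZZ:
5) :Z:ZZ:ZZ::ZZ::ZZ:::Z:
6) :Z::Z::ZZ::ZZ::ZZ::ZZ
7) :ZZ:ZZ::ZZ::ZZ::ZZ::Z
8) ::Z::ZZ::ZZ::ZZ::ZZ:Z
9) Z:ZZ::ZZ::ZZ::ZZ::Z:Z
10) Z::ZZ::ZZ::ZZ::ZZ:Z::
11) ZZ::ZZ::ZZ::ZZ::Z:ZZ:
12) :ZZ::ZZ::ZZ::ZZ:Z::Z:
13) ::ZZ::ZZ::ZZ::Z:ZZ:ZZ
14) Z::ZZ::ZZ::ZZ:Z::Z::Z
15) ZZ::ZZ::ZZ::Z:ZZ:ZZ::
16) :ZZ::ZZ::ZZ:Z::Z::ZZ:
17) ::ZZ::ZZ::Z:ZZ:ZZ::ZZ
18) Z::ZZ::ZZ:Z::Z::ZZ::Z
19) ZZ::ZZ::Z:ZZ:ZZ::ZZ::

0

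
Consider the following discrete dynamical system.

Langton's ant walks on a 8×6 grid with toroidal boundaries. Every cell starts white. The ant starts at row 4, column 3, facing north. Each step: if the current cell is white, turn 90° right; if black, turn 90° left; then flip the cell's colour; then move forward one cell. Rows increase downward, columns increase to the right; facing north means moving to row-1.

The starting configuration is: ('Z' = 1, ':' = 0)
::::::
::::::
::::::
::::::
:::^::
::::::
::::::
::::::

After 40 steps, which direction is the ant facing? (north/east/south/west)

t=0: ::::::
::::::
::::::
::::::
:::^::
::::::
::::::
::::::
t=1: ::::::
::::::
::::::
::::::
:::Z>:
::::::
::::::
::::::
t=2: ::::::
::::::
::::::
::::::
:::ZZ:
::::v:
::::::
::::::
t=3: ::::::
::::::
::::::
::::::
:::ZZ:
:::<Z:
::::::
::::::
t=4: ::::::
::::::
::::::
::::::
:::^Z:
:::ZZ:
::::::
::::::
t=5: ::::::
::::::
::::::
::::::
::<:Z:
:::ZZ:
::::::
::::::
t=6: ::::::
::::::
::::::
::^:::
::Z:Z:
:::ZZ:
::::::
::::::
t=7: ::::::
::::::
::::::
::Z>::
::Z:Z:
:::ZZ:
::::::
::::::
t=8: ::::::
::::::
::::::
::ZZ::
::ZvZ:
:::ZZ:
::::::
::::::
t=9: ::::::
::::::
::::::
::ZZ::
::<ZZ:
:::ZZ:
::::::
::::::
t=10: ::::::
::::::
::::::
::ZZ::
:::ZZ:
::vZZ:
::::::
::::::
t=11: ::::::
::::::
::::::
::ZZ::
:::ZZ:
:<ZZZ:
::::::
::::::
t=12: ::::::
::::::
::::::
::ZZ::
:^:ZZ:
:ZZZZ:
::::::
::::::
t=13: ::::::
::::::
::::::
::ZZ::
:Z>ZZ:
:ZZZZ:
::::::
::::::
t=14: ::::::
::::::
::::::
::ZZ::
:ZZZZ:
:ZvZZ:
::::::
::::::
t=15: ::::::
::::::
::::::
::ZZ::
:ZZZZ:
:Z:>Z:
::::::
::::::
t=16: ::::::
::::::
::::::
::ZZ::
:ZZ^Z:
:Z::Z:
::::::
::::::
t=17: ::::::
::::::
::::::
::ZZ::
:Z<:Z:
:Z::Z:
::::::
::::::
t=18: ::::::
::::::
::::::
::ZZ::
:Z::Z:
:Zv:Z:
::::::
::::::
t=19: ::::::
::::::
::::::
::ZZ::
:Z::Z:
:<Z:Z:
::::::
::::::
t=20: ::::::
::::::
::::::
::ZZ::
:Z::Z:
::Z:Z:
:v::::
::::::
t=21: ::::::
::::::
::::::
::ZZ::
:Z::Z:
::Z:Z:
<Z::::
::::::
t=22: ::::::
::::::
::::::
::ZZ::
:Z::Z:
^:Z:Z:
ZZ::::
::::::
t=23: ::::::
::::::
::::::
::ZZ::
:Z::Z:
Z>Z:Z:
ZZ::::
::::::
t=24: ::::::
::::::
::::::
::ZZ::
:Z::Z:
ZZZ:Z:
Zv::::
::::::
t=25: ::::::
::::::
::::::
::ZZ::
:Z::Z:
ZZZ:Z:
Z:>:::
::::::
t=26: ::::::
::::::
::::::
::ZZ::
:Z::Z:
ZZZ:Z:
Z:Z:::
::v:::
t=27: ::::::
::::::
::::::
::ZZ::
:Z::Z:
ZZZ:Z:
Z:Z:::
:<Z:::
t=28: ::::::
::::::
::::::
::ZZ::
:Z::Z:
ZZZ:Z:
Z^Z:::
:ZZ:::
t=29: ::::::
::::::
::::::
::ZZ::
:Z::Z:
ZZZ:Z:
ZZ>:::
:ZZ:::
t=30: ::::::
::::::
::::::
::ZZ::
:Z::Z:
ZZ^:Z:
ZZ::::
:ZZ:::
t=31: ::::::
::::::
::::::
::ZZ::
:Z::Z:
Z<::Z:
ZZ::::
:ZZ:::
t=32: ::::::
::::::
::::::
::ZZ::
:Z::Z:
Z:::Z:
Zv::::
:ZZ:::
t=33: ::::::
::::::
::::::
::ZZ::
:Z::Z:
Z:::Z:
Z:>:::
:ZZ:::
t=34: ::::::
::::::
::::::
::ZZ::
:Z::Z:
Z:::Z:
Z:Z:::
:Zv:::
t=35: ::::::
::::::
::::::
::ZZ::
:Z::Z:
Z:::Z:
Z:Z:::
:Z:>::
t=36: :::v::
::::::
::::::
::ZZ::
:Z::Z:
Z:::Z:
Z:Z:::
:Z:Z::
t=37: ::<Z::
::::::
::::::
::ZZ::
:Z::Z:
Z:::Z:
Z:Z:::
:Z:Z::
t=38: ::ZZ::
::::::
::::::
::ZZ::
:Z::Z:
Z:::Z:
Z:Z:::
:Z^Z::
t=39: ::ZZ::
::::::
::::::
::ZZ::
:Z::Z:
Z:::Z:
Z:Z:::
:ZZ>::
t=40: ::ZZ::
::::::
::::::
::ZZ::
:Z::Z:
Z:::Z:
Z:Z^::
:ZZ:::

north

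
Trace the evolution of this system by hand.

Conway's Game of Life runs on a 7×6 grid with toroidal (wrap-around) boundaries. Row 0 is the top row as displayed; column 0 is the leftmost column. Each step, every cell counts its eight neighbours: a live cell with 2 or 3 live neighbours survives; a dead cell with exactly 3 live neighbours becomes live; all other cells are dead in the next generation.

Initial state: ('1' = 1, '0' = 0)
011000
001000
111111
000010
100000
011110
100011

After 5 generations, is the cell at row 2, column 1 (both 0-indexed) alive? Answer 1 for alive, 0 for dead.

1

t=0: 011000
001000
111111
000010
100000
011110
100011
t=1: 111101
000011
111011
001010
011011
011110
100011
t=2: 011100
000000
111000
000000
100001
000000
000000
t=3: 001000
100100
010000
000001
000000
000000
001000
t=4: 011100
011000
100000
000000
000000
000000
000000
t=5: 010100
100100
010000
000000
000000
000000
001000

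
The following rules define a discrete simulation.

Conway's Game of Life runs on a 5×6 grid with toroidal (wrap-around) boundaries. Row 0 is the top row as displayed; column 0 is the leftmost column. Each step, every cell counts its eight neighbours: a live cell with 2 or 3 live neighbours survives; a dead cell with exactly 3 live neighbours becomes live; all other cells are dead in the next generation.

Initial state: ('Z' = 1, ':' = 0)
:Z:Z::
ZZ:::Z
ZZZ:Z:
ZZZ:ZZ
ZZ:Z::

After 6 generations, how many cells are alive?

gen 0: :Z:Z::
ZZ:::Z
ZZZ:Z:
ZZZ:ZZ
ZZ:Z::
gen 1: ::::ZZ
:::ZZZ
::::Z:
::::Z:
:::Z::
gen 2: :::::Z
:::Z::
::::::
:::ZZ:
:::Z:Z
gen 3: ::::::
::::::
:::ZZ:
:::ZZ:
:::Z:Z
gen 4: ::::::
::::::
:::ZZ:
::Z::Z
:::Z::
gen 5: ::::::
::::::
:::ZZ:
::Z:::
::::::
gen 6: ::::::
::::::
:::Z::
:::Z::
::::::

2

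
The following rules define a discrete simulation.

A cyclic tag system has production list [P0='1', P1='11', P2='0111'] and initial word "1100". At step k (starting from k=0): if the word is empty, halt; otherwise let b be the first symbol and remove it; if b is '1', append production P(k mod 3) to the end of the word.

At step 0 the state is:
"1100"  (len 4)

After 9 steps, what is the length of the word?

step 0: "1100"  (len 4)
step 1: "1001"  (len 4)
step 2: "00111"  (len 5)
step 3: "0111"  (len 4)
step 4: "111"  (len 3)
step 5: "1111"  (len 4)
step 6: "1110111"  (len 7)
step 7: "1101111"  (len 7)
step 8: "10111111"  (len 8)
step 9: "01111110111"  (len 11)

11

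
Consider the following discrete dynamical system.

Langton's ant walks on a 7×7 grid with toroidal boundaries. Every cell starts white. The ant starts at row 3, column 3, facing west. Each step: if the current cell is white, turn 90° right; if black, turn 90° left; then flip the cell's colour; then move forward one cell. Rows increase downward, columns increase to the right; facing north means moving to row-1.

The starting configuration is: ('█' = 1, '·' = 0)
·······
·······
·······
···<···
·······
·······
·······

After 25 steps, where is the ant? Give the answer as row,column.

4,5

t=0: ·······
·······
·······
···<···
·······
·······
·······
t=1: ·······
·······
···^···
···█···
·······
·······
·······
t=2: ·······
·······
···█>··
···█···
·······
·······
·······
t=3: ·······
·······
···██··
···█v··
·······
·······
·······
t=4: ·······
·······
···██··
···<█··
·······
·······
·······
t=5: ·······
·······
···██··
····█··
···v···
·······
·······
t=6: ·······
·······
···██··
····█··
··<█···
·······
·······
t=7: ·······
·······
···██··
··^·█··
··██···
·······
·······
t=8: ·······
·······
···██··
··█>█··
··██···
·······
·······
t=9: ·······
·······
···██··
··███··
··█v···
·······
·······
t=10: ·······
·······
···██··
··███··
··█·>··
·······
·······
t=11: ·······
·······
···██··
··███··
··█·█··
····v··
·······
t=12: ·······
·······
···██··
··███··
··█·█··
···<█··
·······
t=13: ·······
·······
···██··
··███··
··█^█··
···██··
·······
t=14: ·······
·······
···██··
··███··
··██>··
···██··
·······
t=15: ·······
·······
···██··
··██^··
··██···
···██··
·······
t=16: ·······
·······
···██··
··█<···
··██···
···██··
·······
t=17: ·······
·······
···██··
··█····
··█v···
···██··
·······
t=18: ·······
·······
···██··
··█····
··█·>··
···██··
·······
t=19: ·······
·······
···██··
··█····
··█·█··
···█v··
·······
t=20: ·······
·······
···██··
··█····
··█·█··
···█·>·
·······
t=21: ·······
·······
···██··
··█····
··█·█··
···█·█·
·····v·
t=22: ·······
·······
···██··
··█····
··█·█··
···█·█·
····<█·
t=23: ·······
·······
···██··
··█····
··█·█··
···█^█·
····██·
t=24: ·······
·······
···██··
··█····
··█·█··
···██>·
····██·
t=25: ·······
·······
···██··
··█····
··█·█^·
···██··
····██·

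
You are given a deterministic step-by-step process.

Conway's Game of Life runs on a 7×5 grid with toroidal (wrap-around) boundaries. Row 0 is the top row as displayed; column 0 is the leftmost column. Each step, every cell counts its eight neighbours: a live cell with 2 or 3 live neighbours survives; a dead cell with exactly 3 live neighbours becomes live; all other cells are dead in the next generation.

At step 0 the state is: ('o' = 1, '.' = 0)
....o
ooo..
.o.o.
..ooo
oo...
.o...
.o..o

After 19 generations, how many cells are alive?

5

k=0  ....o
ooo..
.o.o.
..ooo
oo...
.o...
.o..o
k=1  ..ooo
ooooo
.....
...oo
oo.oo
.oo..
.....
k=2  .....
oo...
.o...
..oo.
.o...
.oooo
.o...
k=3  oo...
oo...
oo...
.oo..
oo..o
.o.o.
oo.o.
k=4  .....
..o.o
.....
..o.o
...oo
...o.
.....
k=5  .....
.....
.....
....o
..o.o
...oo
.....
k=6  .....
.....
.....
...o.
o...o
...oo
.....
k=7  .....
.....
.....
....o
o....
o..oo
.....
k=8  .....
.....
.....
.....
o..o.
o...o
....o
k=9  .....
.....
.....
.....
o....
o..o.
o...o
k=10  .....
.....
.....
.....
....o
oo...
o...o
k=11  .....
.....
.....
.....
o....
.o...
oo..o
k=12  o....
.....
.....
.....
.....
.o..o
oo...
k=13  oo...
.....
.....
.....
.....
.o...
.o..o
k=14  oo...
.....
.....
.....
.....
o....
.oo..
k=15  ooo..
.....
.....
.....
.....
.o...
..o..
k=16  .oo..
.o...
.....
.....
.....
.....
o.o..
k=17  o.o..
.oo..
.....
.....
.....
.....
..o..
k=18  ..oo.
.oo..
.....
.....
.....
.....
.o...
k=19  ...o.
.ooo.
.....
.....
.....
.....
..o..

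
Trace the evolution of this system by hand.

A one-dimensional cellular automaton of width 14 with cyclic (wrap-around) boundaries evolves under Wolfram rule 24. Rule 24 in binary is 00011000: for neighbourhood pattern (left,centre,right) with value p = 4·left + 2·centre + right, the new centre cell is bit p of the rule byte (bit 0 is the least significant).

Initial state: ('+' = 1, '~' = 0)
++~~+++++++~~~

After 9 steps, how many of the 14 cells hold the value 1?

2

0) ++~~+++++++~~~
1) +~+~+~~~~~~+~~
2) ~~~~~+~~~~~~+~
3) ~~~~~~+~~~~~~+
4) +~~~~~~+~~~~~~
5) ~+~~~~~~+~~~~~
6) ~~+~~~~~~+~~~~
7) ~~~+~~~~~~+~~~
8) ~~~~+~~~~~~+~~
9) ~~~~~+~~~~~~+~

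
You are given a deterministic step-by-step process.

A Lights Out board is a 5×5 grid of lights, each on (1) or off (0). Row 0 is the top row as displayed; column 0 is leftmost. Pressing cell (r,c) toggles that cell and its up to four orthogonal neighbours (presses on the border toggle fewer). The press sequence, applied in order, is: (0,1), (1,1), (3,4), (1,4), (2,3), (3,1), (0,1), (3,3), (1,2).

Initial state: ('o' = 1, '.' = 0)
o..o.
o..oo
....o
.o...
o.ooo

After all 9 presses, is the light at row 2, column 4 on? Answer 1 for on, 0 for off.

0

t=0: o..o.
o..oo
....o
.o...
o.ooo
t=1: .ooo.
oo.oo
....o
.o...
o.ooo
t=2: ..oo.
..ooo
.o..o
.o...
o.ooo
t=3: ..oo.
..ooo
.o...
.o.oo
o.oo.
t=4: ..ooo
..o..
.o..o
.o.oo
o.oo.
t=5: ..ooo
..oo.
.ooo.
.o..o
o.oo.
t=6: ..ooo
..oo.
..oo.
o.o.o
oooo.
t=7: oo.oo
.ooo.
..oo.
o.o.o
oooo.
t=8: oo.oo
.ooo.
..o..
o..o.
ooo..
t=9: ooooo
.....
.....
o..o.
ooo..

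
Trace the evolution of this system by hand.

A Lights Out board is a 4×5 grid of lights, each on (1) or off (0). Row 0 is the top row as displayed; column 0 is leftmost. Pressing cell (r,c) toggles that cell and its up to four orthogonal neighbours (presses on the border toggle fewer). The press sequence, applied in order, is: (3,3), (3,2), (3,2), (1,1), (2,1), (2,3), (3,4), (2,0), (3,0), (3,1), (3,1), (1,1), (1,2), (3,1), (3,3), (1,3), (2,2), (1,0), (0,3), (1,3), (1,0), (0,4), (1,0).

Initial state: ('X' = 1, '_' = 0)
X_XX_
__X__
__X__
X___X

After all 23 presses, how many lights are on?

gen 0: X_XX_
__X__
__X__
X___X
gen 1: X_XX_
__X__
__XX_
X_XX_
gen 2: X_XX_
__X__
___X_
XX___
gen 3: X_XX_
__X__
__XX_
X_XX_
gen 4: XXXX_
XX___
_XXX_
X_XX_
gen 5: XXXX_
X____
X__X_
XXXX_
gen 6: XXXX_
X__X_
X_X_X
XXX__
gen 7: XXXX_
X__X_
X_X__
XXXXX
gen 8: XXXX_
___X_
_XX__
_XXXX
gen 9: XXXX_
___X_
XXX__
X_XXX
gen 10: XXXX_
___X_
X_X__
_X_XX
gen 11: XXXX_
___X_
XXX__
X_XXX
gen 12: X_XX_
XXXX_
X_X__
X_XXX
gen 13: X__X_
X____
X____
X_XXX
gen 14: X__X_
X____
XX___
_X_XX
gen 15: X__X_
X____
XX_X_
_XX__
gen 16: X____
X_XXX
XX___
_XX__
gen 17: X____
X__XX
X_XX_
_X___
gen 18: _____
_X_XX
__XX_
_X___
gen 19: __XXX
_X__X
__XX_
_X___
gen 20: __X_X
_XXX_
__X__
_X___
gen 21: X_X_X
X_XX_
X_X__
_X___
gen 22: X_XX_
X_XXX
X_X__
_X___
gen 23: __XX_
_XXXX
__X__
_X___

8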